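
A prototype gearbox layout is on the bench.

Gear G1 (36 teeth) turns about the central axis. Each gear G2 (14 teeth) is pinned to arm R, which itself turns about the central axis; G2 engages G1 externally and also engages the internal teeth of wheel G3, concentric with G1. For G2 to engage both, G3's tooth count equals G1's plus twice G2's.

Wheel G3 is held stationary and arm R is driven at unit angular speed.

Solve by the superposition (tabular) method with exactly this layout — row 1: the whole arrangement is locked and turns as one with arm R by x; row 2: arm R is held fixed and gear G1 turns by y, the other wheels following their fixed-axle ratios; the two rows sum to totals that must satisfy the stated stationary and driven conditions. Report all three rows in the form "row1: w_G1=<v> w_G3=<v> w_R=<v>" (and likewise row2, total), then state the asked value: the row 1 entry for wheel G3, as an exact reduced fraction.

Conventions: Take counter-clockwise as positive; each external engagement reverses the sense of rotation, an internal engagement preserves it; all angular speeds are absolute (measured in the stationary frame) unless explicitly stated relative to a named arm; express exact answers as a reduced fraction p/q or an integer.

row1: w_G1=1 w_G3=1 w_R=1
row2: w_G1=16/9 w_G3=-1 w_R=0
total: w_G1=25/9 w_G3=0 w_R=1
asked value: 1

class = planetary set [G3 = 36+2·14 = 64; Willis about the carrier]
superposition row 1 [locked train]: every member turns x
row 2: sun turns y, ring = −(36/64)·y, arm 0
boundary: total ω_ring = x − (36/64)·y = 0 and total ω_arm = x = 1  ⇒  y = 16/9, x = 1
row 2 ring = −(36/64)·16/9 = -1
totals (row 1 + row 2): sun 1 + 16/9 = 25/9, ring 1 + (-1) = 0, arm 1 + 0 = 1
asked cell (row1, ring) = 1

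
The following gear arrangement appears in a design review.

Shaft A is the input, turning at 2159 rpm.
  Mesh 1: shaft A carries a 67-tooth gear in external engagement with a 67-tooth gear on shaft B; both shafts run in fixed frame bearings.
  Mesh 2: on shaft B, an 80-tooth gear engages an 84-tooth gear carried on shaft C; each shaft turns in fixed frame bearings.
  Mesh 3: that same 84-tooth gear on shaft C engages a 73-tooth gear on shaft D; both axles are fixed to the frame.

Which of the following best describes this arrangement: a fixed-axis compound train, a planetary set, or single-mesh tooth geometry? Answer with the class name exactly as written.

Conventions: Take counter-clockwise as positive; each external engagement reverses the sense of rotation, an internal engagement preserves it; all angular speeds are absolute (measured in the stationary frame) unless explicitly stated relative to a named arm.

class = fixed-axis compound train [3 meshes; 3 ratios multiply, 3 sense flips]
classification: fixed-axis compound train

fixed-axis compound train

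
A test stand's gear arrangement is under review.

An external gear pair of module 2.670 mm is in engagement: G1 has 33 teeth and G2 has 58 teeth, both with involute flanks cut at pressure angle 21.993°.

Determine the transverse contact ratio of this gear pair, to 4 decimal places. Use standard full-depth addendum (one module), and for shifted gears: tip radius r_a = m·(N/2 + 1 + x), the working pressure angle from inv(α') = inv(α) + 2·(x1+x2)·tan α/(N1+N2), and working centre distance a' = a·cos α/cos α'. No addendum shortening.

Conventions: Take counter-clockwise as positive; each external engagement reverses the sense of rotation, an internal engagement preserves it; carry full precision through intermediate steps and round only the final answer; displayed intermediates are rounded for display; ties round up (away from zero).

topology: single-mesh involute geometry — m = 2.670, 33T/58T pair
base radii: r_b1 = 40.849101, r_b2 = 71.795389
tip radii: r_a1 = 46.725000, r_a2 = 80.100000
no profile shift: α' = α, a' = a
action lengths: √(r_a1²−r_b1²) = 22.684281, √(r_a2²−r_b2²) = 35.516646
base pitch p_b = π·m·cos α = 7.777651
CR = (22.684281 + 35.516646 − 121.485000·sin 21.99300°)/7.777651 = 1.633605
contact ratio ≈ 1.6336

1.6336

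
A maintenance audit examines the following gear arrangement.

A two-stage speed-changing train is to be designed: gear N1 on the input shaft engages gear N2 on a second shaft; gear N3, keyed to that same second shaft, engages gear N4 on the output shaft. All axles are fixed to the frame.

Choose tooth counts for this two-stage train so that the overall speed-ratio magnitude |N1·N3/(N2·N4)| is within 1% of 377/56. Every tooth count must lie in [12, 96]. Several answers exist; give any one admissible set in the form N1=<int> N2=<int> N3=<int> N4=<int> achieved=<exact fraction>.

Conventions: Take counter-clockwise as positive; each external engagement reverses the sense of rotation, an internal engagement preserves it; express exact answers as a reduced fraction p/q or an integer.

topology: fixed-axis compound train — 2 stages, target 377/56
target = 377/56 in lowest terms: an exact hit needs N1·N3 = k·377 and N2·N4 = k·56 for one integer k, every count in [12, 96]; additionally prefer no 1:1 stage (N1 ≠ N2, N3 ≠ N4)
k = 1…2: no 1:1-free in-range split of k·377 and k·56 into factor pairs; take k = 3
k = 3: N1·N3 = 1131 = 13·87, N2·N4 = 168 = 12·14
achieved = 13·87/(12·14) = 377/56; |achieved − target| = 0 ≤ 377/5600 ✓

N1=13 N2=12 N3=87 N4=14 achieved=377/56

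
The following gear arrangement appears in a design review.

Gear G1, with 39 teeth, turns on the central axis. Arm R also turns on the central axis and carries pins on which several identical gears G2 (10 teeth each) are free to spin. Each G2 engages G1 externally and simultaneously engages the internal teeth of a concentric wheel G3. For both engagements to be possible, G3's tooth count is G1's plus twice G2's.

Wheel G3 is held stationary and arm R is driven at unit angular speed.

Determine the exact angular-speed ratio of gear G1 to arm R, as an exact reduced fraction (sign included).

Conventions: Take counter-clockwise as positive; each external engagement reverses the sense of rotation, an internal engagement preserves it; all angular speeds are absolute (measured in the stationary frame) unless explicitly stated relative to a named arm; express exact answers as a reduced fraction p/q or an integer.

98/39

planetary set (39T centre, 10T on arm, 59T internal) — Willis relation
ring teeth: 39 + 2·10 = 59
39(ω_sun−ω_arm) = −59(ω_ring−ω_arm),  ω_ring = 0, ω_arm = 1
ω_sun = 1 − (59/39)(0−1) = 98/39
ω_out/ω_in = 98/39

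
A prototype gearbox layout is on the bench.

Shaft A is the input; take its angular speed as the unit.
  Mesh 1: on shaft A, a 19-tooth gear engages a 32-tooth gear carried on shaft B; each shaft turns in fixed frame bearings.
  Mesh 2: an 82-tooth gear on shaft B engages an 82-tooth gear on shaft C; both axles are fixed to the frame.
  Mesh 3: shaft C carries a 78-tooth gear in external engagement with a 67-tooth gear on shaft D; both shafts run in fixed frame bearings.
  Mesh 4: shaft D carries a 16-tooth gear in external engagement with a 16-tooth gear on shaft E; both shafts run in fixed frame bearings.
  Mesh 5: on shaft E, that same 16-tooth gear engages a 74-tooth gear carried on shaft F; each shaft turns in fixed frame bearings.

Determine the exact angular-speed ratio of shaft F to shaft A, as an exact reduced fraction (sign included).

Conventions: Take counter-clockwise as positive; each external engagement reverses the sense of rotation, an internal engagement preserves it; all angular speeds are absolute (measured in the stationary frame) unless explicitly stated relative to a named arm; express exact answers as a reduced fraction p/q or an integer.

-741/4958

class = fixed-axis compound train [5 meshes; 5 ratios multiply, 5 sense flips]
mesh 1 [19T→32T]: running ratio 19/32, sense −
mesh 2 [82T→82T]: running ratio 19/32, sense +
mesh 3 [78T→67T]: running ratio 741/1072, sense −
mesh 4 [16T→16T]: running ratio 741/1072, sense +
mesh 5 [16T→74T]: running ratio 741/4958, sense −
ω_out/ω_in = -741/4958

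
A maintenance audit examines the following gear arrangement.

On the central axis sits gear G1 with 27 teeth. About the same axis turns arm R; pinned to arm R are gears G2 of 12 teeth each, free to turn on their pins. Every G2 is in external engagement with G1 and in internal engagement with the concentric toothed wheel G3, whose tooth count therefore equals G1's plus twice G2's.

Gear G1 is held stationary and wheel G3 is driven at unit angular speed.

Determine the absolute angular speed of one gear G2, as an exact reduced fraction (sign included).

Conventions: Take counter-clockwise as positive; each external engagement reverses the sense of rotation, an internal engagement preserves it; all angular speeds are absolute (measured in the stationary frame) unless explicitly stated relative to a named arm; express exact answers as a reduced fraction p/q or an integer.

topology: planetary set — G1 27T / G2 12T / G3 51T, arm = carrier (Willis)
ring teeth: 27 + 2·12 = 51
27(ω_sun−ω_arm) = −51(ω_ring−ω_arm),  ω_sun = 0, ω_ring = 1
27(0−ω_arm) = −51(1−ω_arm)  ⇒  78·ω_arm = 51  ⇒  ω_arm = 17/26
sun–planet mesh: 27·(0−17/26) = −12·(ω_p−ω_arm)  ⇒  ω_p−ω_arm = 153/104
ω_p = 17/26 + 153/104 = 17/8
exact speed ratio = 17/8

17/8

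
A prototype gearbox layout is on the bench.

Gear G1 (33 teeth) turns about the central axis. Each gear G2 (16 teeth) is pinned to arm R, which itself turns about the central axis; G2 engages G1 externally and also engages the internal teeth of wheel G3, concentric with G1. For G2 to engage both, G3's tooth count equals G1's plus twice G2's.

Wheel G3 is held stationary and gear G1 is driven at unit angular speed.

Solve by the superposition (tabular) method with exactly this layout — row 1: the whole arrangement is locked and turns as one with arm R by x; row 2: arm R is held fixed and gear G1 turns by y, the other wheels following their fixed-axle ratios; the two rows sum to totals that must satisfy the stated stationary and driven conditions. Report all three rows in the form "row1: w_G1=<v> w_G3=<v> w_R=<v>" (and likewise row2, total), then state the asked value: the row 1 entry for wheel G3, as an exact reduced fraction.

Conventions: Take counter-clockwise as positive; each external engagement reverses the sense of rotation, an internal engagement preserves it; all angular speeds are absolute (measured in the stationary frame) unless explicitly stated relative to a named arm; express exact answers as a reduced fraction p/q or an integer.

recognized (axles ride arm R): planetary set, 33/16/65 teeth
row 1 — lock + rotate with arm: ω_sun = ω_ring = ω_arm = x
superposition row 2 [arm held]: sun y, ring −(33/65)·y, arm 0
boundary: total ω_ring = x − (33/65)·y = 0 and total ω_sun = x + y = 1  ⇒  y = 65/98, x = 33/98
row 2 ring = −(33/65)·65/98 = -33/98
totals (row 1 + row 2): sun 33/98 + 65/98 = 1, ring 33/98 + (-33/98) = 0, arm 33/98 + 0 = 33/98
asked cell (row1, ring) = 33/98

row1: w_G1=33/98 w_G3=33/98 w_R=33/98
row2: w_G1=65/98 w_G3=-33/98 w_R=0
total: w_G1=1 w_G3=0 w_R=33/98
asked value: 33/98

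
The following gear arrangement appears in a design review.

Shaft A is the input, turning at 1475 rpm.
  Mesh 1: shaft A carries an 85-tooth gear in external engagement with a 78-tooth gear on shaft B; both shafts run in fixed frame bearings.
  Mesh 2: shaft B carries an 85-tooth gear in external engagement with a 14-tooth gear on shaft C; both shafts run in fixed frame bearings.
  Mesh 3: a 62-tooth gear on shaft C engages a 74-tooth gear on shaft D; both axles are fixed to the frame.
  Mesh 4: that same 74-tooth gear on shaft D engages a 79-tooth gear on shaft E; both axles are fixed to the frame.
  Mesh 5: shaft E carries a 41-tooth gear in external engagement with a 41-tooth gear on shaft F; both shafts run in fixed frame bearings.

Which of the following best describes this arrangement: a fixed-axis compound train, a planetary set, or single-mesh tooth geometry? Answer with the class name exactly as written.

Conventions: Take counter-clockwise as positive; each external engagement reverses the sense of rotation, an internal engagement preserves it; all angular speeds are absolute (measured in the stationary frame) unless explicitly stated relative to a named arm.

fixed-axis compound train

5-mesh fixed-axis compound train (all bearings frame-fixed)
classification: fixed-axis compound train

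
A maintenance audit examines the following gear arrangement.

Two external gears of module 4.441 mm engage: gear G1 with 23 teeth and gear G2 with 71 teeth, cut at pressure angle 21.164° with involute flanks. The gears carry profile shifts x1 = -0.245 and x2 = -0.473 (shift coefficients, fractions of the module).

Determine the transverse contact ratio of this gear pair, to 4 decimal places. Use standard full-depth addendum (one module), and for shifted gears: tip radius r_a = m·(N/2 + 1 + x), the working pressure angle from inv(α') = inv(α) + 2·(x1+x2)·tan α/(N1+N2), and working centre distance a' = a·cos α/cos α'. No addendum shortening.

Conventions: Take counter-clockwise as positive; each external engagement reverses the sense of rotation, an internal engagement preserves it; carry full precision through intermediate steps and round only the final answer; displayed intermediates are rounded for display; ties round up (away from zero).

single-mesh involute tooth geometry (23T engaging 71T at module 4.441)
base radii: r_b1 = 47.626770, r_b2 = 147.021768
tip radii: r_a1 = 54.424455, r_a2 = 159.995907
inv(α') = inv(21.164°) + 2·(-0.245-0.473)·tan α/(23+71) = 0.01185592  ⇒  α' = 18.57466°
a' = a·cos α / cos α' = 208.7270·cos 21.164°/cos 18.57466° = 205.345090
action lengths: √(r_a1²−r_b1²) = 26.338415, √(r_a2²−r_b2²) = 63.113311
base pitch p_b = π·m·cos α = 13.010775
CR = (26.338415 + 63.113311 − 205.345090·sin 18.57466°)/13.010775 = 1.847782
contact ratio ≈ 1.8478

1.8478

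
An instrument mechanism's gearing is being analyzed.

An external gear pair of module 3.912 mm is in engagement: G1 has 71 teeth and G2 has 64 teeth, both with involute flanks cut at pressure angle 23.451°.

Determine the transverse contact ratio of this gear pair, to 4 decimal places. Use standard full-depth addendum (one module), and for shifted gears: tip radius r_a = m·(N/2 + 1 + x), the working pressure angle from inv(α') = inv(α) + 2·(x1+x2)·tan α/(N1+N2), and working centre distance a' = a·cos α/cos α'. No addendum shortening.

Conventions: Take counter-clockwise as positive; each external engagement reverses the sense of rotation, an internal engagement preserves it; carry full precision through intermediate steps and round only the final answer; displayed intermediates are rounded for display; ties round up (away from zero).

class = single-mesh tooth geometry [involute pair 71T × 64T, m = 3.912]
base radii: r_b1 = 127.404947, r_b2 = 114.843896
tip radii: r_a1 = 142.788000, r_a2 = 129.096000
no profile shift: α' = α, a' = a
action lengths: √(r_a1²−r_b1²) = 64.470089, √(r_a2²−r_b2²) = 58.963182
base pitch p_b = π·m·cos α = 11.274773
CR = (64.470089 + 58.963182 − 264.060000·sin 23.45100°)/11.274773 = 1.627237
contact ratio ≈ 1.6272

1.6272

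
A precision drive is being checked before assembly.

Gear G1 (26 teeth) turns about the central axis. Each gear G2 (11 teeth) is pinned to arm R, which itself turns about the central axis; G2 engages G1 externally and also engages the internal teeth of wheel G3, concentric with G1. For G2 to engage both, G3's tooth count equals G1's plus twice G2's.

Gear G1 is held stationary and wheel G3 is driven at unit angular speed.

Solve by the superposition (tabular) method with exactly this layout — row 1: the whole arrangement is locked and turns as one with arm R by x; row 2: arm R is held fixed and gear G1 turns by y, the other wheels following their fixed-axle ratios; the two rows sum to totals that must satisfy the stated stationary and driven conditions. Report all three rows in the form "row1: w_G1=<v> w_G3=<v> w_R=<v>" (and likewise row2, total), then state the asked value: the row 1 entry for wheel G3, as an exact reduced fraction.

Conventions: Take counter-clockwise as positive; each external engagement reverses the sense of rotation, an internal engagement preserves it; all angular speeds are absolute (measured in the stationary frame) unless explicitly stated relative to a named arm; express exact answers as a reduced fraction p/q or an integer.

row1: w_G1=24/37 w_G3=24/37 w_R=24/37
row2: w_G1=-24/37 w_G3=13/37 w_R=0
total: w_G1=0 w_G3=1 w_R=24/37
asked value: 24/37

class = planetary set [G3 = 26+2·11 = 48; Willis about the carrier]
row 1 (train locked, turned with arm): all members turn x
row 2 (arm held, sun turns y): ω_ring = −(26/48)·y, ω_arm = 0
boundary: total ω_sun = x + y = 0 and total ω_ring = x − (26/48)·y = 1  ⇒  y = -24/37, x = 24/37
row 2 ring = −(26/48)·(-24/37) = 13/37
totals (row 1 + row 2): sun 24/37 + (-24/37) = 0, ring 24/37 + 13/37 = 1, arm 24/37 + 0 = 24/37
asked cell (row1, ring) = 24/37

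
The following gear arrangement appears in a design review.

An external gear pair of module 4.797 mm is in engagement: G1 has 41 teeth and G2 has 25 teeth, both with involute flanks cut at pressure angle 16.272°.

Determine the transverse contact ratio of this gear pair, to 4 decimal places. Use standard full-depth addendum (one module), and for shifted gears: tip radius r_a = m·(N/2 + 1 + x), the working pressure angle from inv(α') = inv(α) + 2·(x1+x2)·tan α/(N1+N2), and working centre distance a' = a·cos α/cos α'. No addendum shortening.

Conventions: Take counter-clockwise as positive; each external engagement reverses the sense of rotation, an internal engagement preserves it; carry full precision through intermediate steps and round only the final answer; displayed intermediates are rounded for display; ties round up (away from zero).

1.8567

single-mesh involute tooth geometry (41T engaging 25T at module 4.797)
base radii: r_b1 = 94.399290, r_b2 = 57.560542
tip radii: r_a1 = 103.135500, r_a2 = 64.759500
no profile shift: α' = α, a' = a
action lengths: √(r_a1²−r_b1²) = 41.541612, √(r_a2²−r_b2²) = 29.674514
base pitch p_b = π·m·cos α = 14.466542
CR = (41.541612 + 29.674514 − 158.301000·sin 16.27200°)/14.466542 = 1.856737
contact ratio ≈ 1.8567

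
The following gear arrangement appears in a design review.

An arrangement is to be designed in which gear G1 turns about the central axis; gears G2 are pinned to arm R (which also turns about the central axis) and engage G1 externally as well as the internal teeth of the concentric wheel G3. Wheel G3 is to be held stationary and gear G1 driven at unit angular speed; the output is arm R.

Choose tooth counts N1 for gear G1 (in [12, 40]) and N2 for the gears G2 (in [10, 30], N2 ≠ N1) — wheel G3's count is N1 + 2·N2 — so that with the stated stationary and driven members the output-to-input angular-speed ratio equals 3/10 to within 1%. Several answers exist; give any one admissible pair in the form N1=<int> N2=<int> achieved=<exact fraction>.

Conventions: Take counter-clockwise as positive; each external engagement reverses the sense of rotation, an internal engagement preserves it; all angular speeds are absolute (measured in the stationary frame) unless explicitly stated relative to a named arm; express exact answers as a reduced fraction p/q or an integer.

planetary set to be sized for 3/10 (Willis relation)
Willis with ω_ring = 0: ω_arm/ω_sun = N1/(N1+N3); set equal to 3/10  ⇒  N3/N1 = 1/(3/10) − 1 = 7/3
N3 = N1 + 2·N2  ⇒  N2/N1 = (N3/N1 − 1)/2 = (7/3 − 1)/2 = 2/3
smallest multiple with N1 ≥ 12 and N2 ≥ 10: k = 5  ⇒  N1 = 5·3 = 15, N2 = 5·2 = 10 (N1 ≤ 40, N2 ≤ 30, N2 ≠ N1 ✓), N3 = 15 + 2·10 = 35
check: N1/(N1+N3) with N1 = 15, N3 = 35 gives 3/10; |achieved − target| = 0 ≤ 3/1000 ✓

N1=15 N2=10 achieved=3/10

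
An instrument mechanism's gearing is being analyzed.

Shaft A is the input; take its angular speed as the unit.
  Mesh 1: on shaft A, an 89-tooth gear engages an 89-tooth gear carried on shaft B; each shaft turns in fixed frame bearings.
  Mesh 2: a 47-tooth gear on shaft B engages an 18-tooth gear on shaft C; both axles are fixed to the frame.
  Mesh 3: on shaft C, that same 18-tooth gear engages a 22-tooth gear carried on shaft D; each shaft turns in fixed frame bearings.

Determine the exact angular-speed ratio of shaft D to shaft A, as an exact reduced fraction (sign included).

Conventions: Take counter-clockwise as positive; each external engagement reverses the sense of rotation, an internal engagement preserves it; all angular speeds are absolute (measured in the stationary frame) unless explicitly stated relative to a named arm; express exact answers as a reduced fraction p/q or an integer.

-47/22

class = fixed-axis compound train [3 meshes; 3 ratios multiply, 3 sense flips]
mesh 1 [89T→89T]: running ratio 1, sense −
mesh 2 [47T→18T]: running ratio 47/18, sense +
mesh 3 [18T→22T]: running ratio 47/22, sense −
ω_out/ω_in = -47/22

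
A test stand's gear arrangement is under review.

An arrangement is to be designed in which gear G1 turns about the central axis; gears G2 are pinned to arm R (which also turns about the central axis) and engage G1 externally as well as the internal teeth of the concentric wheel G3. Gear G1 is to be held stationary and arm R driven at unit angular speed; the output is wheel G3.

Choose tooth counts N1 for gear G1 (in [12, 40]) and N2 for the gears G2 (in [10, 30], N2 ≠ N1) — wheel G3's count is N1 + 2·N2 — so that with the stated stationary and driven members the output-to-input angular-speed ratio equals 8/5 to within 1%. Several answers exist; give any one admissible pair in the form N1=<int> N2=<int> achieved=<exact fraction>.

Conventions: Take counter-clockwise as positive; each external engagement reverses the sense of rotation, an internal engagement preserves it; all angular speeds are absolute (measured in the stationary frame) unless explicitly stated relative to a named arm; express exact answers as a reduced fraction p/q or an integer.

N1=30 N2=10 achieved=8/5

design class (target 8/5): planetary set
Willis with ω_sun = 0: ω_ring/ω_arm = (N1+N3)/N3; set equal to 8/5  ⇒  N3/N1 = 1/(8/5 − 1) = 5/3
N3 = N1 + 2·N2  ⇒  N2/N1 = (N3/N1 − 1)/2 = (5/3 − 1)/2 = 1/3
smallest multiple with N1 ≥ 12 and N2 ≥ 10: k = 10  ⇒  N1 = 10·3 = 30, N2 = 10·1 = 10 (N1 ≤ 40, N2 ≤ 30, N2 ≠ N1 ✓), N3 = 30 + 2·10 = 50
check: (N1+N3)/N3 with N1 = 30, N3 = 50 gives 8/5; |achieved − target| = 0 ≤ 2/125 ✓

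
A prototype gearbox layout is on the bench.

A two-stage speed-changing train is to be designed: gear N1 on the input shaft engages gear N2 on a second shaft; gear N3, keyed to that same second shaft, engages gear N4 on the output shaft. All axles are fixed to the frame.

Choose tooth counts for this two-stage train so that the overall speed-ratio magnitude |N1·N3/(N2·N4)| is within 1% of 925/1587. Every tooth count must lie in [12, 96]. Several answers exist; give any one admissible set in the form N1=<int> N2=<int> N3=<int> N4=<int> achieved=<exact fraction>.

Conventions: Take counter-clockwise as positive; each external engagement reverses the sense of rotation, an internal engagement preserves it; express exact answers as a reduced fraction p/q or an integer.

topology: fixed-axis compound train — 2 stages, target 925/1587
target = 925/1587 in lowest terms: an exact hit needs N1·N3 = k·925 and N2·N4 = k·1587 for one integer k, every count in [12, 96]; additionally prefer no 1:1 stage (N1 ≠ N2, N3 ≠ N4)
k = 1: N1·N3 = 925 = 25·37, N2·N4 = 1587 = 23·69
achieved = 25·37/(23·69) = 925/1587; |achieved − target| = 0 ≤ 37/6348 ✓

N1=25 N2=23 N3=37 N4=69 achieved=925/1587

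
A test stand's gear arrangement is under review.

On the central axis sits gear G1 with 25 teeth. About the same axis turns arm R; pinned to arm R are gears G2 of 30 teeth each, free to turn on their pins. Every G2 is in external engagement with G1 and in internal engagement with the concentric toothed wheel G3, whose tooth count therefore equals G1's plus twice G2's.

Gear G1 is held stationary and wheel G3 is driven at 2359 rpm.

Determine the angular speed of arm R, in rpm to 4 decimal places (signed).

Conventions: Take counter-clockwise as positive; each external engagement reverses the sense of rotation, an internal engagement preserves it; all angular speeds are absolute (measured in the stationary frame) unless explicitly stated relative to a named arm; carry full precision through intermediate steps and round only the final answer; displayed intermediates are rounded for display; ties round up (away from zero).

+1822.8636 rpm

planetary set (25T centre, 30T on arm, 85T internal) — Willis relation
normalise by the input: solve with ω_ring = 1, then scale by 2359 rpm
ring teeth: 25 + 2·30 = 85
25(ω_sun−ω_arm) = −85(ω_ring−ω_arm),  ω_sun = 0, ω_ring = 1
25(0−ω_arm) = −85(1−ω_arm)  ⇒  110·ω_arm = 85  ⇒  ω_arm = 17/22
scale: ω_arm = 17/22 × 2359 rpm = +1822.8636 rpm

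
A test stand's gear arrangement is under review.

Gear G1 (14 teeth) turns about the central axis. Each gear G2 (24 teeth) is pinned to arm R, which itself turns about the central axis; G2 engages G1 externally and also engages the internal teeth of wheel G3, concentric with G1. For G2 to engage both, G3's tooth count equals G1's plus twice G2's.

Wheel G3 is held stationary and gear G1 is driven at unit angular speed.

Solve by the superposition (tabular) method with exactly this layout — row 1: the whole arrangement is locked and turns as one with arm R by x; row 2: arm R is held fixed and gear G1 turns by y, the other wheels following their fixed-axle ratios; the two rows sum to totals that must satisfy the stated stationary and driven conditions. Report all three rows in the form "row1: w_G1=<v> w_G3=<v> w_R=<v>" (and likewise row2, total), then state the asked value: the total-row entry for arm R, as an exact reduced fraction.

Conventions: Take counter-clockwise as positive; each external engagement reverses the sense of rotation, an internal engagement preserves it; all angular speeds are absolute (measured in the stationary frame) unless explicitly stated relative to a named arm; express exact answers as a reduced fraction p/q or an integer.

class = planetary set [G3 = 14+2·24 = 62; Willis about the carrier]
row 1 — lock + rotate with arm: ω_sun = ω_ring = ω_arm = x
row 2: sun turns y, ring = −(14/62)·y, arm 0
boundary: total ω_ring = x − (14/62)·y = 0 and total ω_sun = x + y = 1  ⇒  y = 31/38, x = 7/38
row 2 ring = −(14/62)·31/38 = -7/38
totals (row 1 + row 2): sun 7/38 + 31/38 = 1, ring 7/38 + (-7/38) = 0, arm 7/38 + 0 = 7/38
asked cell (total, arm) = 7/38

row1: w_G1=7/38 w_G3=7/38 w_R=7/38
row2: w_G1=31/38 w_G3=-7/38 w_R=0
total: w_G1=1 w_G3=0 w_R=7/38
asked value: 7/38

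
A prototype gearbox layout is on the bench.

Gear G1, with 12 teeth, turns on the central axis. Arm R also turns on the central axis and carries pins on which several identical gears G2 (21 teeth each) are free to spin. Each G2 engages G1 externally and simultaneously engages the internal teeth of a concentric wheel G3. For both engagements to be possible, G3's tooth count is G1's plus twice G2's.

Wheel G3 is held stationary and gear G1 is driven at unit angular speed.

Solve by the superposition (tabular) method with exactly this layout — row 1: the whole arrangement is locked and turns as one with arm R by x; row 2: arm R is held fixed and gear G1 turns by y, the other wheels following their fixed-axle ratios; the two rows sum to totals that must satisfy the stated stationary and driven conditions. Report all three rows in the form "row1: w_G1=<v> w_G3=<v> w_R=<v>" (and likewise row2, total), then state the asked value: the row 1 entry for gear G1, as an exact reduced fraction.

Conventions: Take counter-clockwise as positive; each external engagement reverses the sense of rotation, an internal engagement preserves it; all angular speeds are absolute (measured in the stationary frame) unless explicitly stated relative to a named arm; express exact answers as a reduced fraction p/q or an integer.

topology: planetary set — G1 12T / G2 21T / G3 54T, arm = carrier (Willis)
superposition row 1 [locked train]: every member turns x
superposition row 2 [arm held]: sun y, ring −(12/54)·y, arm 0
boundary: total ω_ring = x − (12/54)·y = 0 and total ω_sun = x + y = 1  ⇒  y = 9/11, x = 2/11
row 2 ring = −(12/54)·9/11 = -2/11
totals (row 1 + row 2): sun 2/11 + 9/11 = 1, ring 2/11 + (-2/11) = 0, arm 2/11 + 0 = 2/11
asked cell (row1, sun) = 2/11

row1: w_G1=2/11 w_G3=2/11 w_R=2/11
row2: w_G1=9/11 w_G3=-2/11 w_R=0
total: w_G1=1 w_G3=0 w_R=2/11
asked value: 2/11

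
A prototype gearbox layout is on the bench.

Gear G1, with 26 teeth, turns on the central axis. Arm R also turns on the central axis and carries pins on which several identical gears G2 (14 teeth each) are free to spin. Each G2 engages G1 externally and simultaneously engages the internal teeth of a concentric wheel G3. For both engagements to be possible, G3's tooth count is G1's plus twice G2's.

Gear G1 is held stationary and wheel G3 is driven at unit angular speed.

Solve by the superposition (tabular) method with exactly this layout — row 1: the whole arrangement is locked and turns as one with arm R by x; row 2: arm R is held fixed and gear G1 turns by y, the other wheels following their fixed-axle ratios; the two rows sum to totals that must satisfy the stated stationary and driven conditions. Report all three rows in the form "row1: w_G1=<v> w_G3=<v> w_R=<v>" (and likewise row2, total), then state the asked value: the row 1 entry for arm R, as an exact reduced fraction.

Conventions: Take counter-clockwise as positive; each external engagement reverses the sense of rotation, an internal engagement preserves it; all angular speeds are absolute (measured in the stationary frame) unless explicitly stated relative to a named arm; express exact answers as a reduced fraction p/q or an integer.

planetary set (26T centre, 14T on arm, 54T internal) — Willis relation
superposition row 1 [locked train]: every member turns x
row 2: sun turns y, ring = −(26/54)·y, arm 0
boundary: total ω_sun = x + y = 0 and total ω_ring = x − (26/54)·y = 1  ⇒  y = -27/40, x = 27/40
row 2 ring = −(26/54)·(-27/40) = 13/40
totals (row 1 + row 2): sun 27/40 + (-27/40) = 0, ring 27/40 + 13/40 = 1, arm 27/40 + 0 = 27/40
asked cell (row1, arm) = 27/40

row1: w_G1=27/40 w_G3=27/40 w_R=27/40
row2: w_G1=-27/40 w_G3=13/40 w_R=0
total: w_G1=0 w_G3=1 w_R=27/40
asked value: 27/40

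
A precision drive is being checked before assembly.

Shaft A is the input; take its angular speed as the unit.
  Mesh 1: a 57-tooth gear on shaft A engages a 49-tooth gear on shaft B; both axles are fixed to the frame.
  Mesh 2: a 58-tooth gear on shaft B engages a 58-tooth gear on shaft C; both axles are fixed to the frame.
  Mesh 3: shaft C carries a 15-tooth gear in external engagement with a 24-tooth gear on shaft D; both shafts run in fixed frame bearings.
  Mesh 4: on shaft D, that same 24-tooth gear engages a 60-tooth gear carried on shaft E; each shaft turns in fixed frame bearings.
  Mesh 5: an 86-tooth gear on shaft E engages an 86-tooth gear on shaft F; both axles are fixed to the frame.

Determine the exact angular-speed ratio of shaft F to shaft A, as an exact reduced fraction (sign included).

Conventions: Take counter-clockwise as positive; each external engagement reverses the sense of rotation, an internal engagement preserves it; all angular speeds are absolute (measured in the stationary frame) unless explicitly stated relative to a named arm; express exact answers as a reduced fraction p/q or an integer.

-57/196

class = fixed-axis compound train [5 meshes; 5 ratios multiply, 5 sense flips]
mesh 1 [57T→49T]: running ratio 57/49, sense −
mesh 2 [58T→58T]: running ratio 57/49, sense +
mesh 3 [15T→24T]: running ratio 285/392, sense −
mesh 4 [24T→60T]: running ratio 57/196, sense +
mesh 5 [86T→86T]: running ratio 57/196, sense −
ω_out/ω_in = -57/196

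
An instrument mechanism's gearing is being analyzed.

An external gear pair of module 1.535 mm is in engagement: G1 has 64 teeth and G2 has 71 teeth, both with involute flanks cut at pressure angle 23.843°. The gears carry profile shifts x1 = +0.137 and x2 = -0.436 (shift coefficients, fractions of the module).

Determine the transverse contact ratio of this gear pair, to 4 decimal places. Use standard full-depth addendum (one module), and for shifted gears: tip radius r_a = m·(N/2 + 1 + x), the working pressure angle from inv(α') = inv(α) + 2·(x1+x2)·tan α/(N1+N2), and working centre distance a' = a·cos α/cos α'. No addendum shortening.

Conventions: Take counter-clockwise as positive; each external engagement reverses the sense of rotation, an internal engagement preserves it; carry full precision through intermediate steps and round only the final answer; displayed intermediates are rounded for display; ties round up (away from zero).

1.6363

recognized (one external pair, fixed centres): single-mesh tooth geometry, m = 1.535, N1 = 64, N2 = 71
base radii: r_b1 = 44.927930, r_b2 = 49.841922
tip radii: r_a1 = 50.865295, r_a2 = 55.358240
inv(α') = inv(23.843°) + 2·(+0.137-0.436)·tan α/(64+71) = 0.02385281  ⇒  α' = 23.25247°
a' = a·cos α / cos α' = 103.6125·cos 23.843°/cos 23.25247° = 103.148142
action lengths: √(r_a1²−r_b1²) = 23.848676, √(r_a2²−r_b2²) = 24.089781
base pitch p_b = π·m·cos α = 4.410789
CR = (23.848676 + 24.089781 − 103.148142·sin 23.25247°)/4.410789 = 1.636278
contact ratio ≈ 1.6363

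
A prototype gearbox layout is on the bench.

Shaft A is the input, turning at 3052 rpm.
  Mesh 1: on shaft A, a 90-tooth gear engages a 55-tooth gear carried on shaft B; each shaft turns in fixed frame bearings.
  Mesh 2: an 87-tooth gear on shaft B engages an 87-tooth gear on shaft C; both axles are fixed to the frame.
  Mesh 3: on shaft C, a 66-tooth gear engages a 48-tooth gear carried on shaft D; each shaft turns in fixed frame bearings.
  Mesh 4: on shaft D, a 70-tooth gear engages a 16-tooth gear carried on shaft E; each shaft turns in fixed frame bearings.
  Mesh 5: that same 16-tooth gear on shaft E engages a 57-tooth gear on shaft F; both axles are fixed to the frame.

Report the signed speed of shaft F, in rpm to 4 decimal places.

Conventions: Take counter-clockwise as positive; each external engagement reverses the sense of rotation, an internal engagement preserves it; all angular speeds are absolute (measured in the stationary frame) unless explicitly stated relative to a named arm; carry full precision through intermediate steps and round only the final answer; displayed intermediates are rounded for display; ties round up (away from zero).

class = fixed-axis compound train [5 meshes; 5 ratios multiply, 5 sense flips]
mesh 1 [90T→55T]: ω = 3052.0000×90/55 = 4994.1818 rpm, sense flips to −
mesh 2 [87T→87T]: ω = 4994.1818×87/87 = 4994.1818 rpm, sense flips to +
mesh 3 [66T→48T]: ω = 4994.1818×66/48 = 6867.0000 rpm, sense flips to −
mesh 4 [70T→16T]: ω = 6867.0000×70/16 = 30043.1250 rpm, sense flips to +
mesh 5 [16T→57T]: ω = 30043.1250×16/57 = 8433.1579 rpm, sense flips to −
signed output speed = -8433.1579 rpm

-8433.1579 rpm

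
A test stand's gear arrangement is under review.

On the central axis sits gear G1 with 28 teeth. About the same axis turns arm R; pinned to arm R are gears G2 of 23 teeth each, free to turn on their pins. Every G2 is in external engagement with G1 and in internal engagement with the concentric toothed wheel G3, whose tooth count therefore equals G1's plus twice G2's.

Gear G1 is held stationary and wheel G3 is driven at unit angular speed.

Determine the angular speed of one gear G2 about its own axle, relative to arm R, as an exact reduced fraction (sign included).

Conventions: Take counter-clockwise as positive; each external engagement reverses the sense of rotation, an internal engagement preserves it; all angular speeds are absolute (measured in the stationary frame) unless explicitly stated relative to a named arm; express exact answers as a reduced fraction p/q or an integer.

1036/1173

planetary set (28T centre, 23T on arm, 74T internal) — Willis relation
ring teeth: 28 + 2·23 = 74
28(ω_sun−ω_arm) = −74(ω_ring−ω_arm),  ω_sun = 0, ω_ring = 1
28(0−ω_arm) = −74(1−ω_arm)  ⇒  102·ω_arm = 74  ⇒  ω_arm = 37/51
sun–planet mesh: 28·(0−37/51) = −23·(ω_p−ω_arm)  ⇒  ω_p−ω_arm = 1036/1173
exact speed ratio = 1036/1173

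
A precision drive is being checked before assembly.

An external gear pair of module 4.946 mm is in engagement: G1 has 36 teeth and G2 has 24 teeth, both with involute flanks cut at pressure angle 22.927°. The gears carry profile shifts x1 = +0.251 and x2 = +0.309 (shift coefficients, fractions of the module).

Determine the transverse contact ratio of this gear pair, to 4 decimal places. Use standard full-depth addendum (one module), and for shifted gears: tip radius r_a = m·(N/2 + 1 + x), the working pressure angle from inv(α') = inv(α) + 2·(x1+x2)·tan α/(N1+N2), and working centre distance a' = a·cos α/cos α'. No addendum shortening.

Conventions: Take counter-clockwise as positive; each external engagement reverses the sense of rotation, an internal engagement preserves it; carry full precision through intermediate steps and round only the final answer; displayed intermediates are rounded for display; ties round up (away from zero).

single-mesh involute tooth geometry (36T engaging 24T at module 4.946)
base radii: r_b1 = 81.994960, r_b2 = 54.663307
tip radii: r_a1 = 95.215446, r_a2 = 65.826314
inv(α') = inv(22.927°) + 2·(+0.251+0.309)·tan α/(36+24) = 0.03071581  ⇒  α' = 25.19340°
a' = a·cos α / cos α' = 148.3800·cos 22.927°/cos 25.19340° = 151.024288
action lengths: √(r_a1²−r_b1²) = 48.402559, √(r_a2²−r_b2²) = 36.674603
base pitch p_b = π·m·cos α = 14.310820
CR = (48.402559 + 36.674603 − 151.024288·sin 25.19340°)/14.310820 = 1.452739
contact ratio ≈ 1.4527

1.4527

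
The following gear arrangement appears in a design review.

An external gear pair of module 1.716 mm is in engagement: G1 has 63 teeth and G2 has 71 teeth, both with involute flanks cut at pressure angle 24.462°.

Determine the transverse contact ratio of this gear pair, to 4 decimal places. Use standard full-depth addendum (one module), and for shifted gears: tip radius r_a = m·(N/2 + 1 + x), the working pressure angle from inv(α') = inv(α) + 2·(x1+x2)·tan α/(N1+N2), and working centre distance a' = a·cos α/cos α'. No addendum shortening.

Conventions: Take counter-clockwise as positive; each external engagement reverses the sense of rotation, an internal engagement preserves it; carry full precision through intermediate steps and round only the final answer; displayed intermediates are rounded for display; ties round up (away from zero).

1.5845

recognized (one external pair, fixed centres): single-mesh tooth geometry, m = 1.716, N1 = 63, N2 = 71
base radii: r_b1 = 49.201902, r_b2 = 55.449763
tip radii: r_a1 = 55.770000, r_a2 = 62.634000
no profile shift: α' = α, a' = a
action lengths: √(r_a1²−r_b1²) = 26.257679, √(r_a2²−r_b2²) = 29.126306
base pitch p_b = π·m·cos α = 4.907058
CR = (26.257679 + 29.126306 − 114.972000·sin 24.46200°)/4.907058 = 1.584508
contact ratio ≈ 1.5845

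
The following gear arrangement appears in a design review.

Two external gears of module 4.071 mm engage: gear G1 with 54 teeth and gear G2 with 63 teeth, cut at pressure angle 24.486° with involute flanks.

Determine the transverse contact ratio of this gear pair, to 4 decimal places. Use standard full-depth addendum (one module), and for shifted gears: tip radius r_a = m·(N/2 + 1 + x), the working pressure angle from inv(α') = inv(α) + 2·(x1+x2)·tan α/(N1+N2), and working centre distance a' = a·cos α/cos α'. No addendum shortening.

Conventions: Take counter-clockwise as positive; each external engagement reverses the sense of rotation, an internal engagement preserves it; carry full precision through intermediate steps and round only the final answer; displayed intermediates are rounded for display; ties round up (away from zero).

1.5706

single-mesh involute tooth geometry (54T engaging 63T at module 4.071)
base radii: r_b1 = 100.031348, r_b2 = 116.703239
tip radii: r_a1 = 113.988000, r_a2 = 132.307500
no profile shift: α' = α, a' = a
action lengths: √(r_a1²−r_b1²) = 54.653395, √(r_a2²−r_b2²) = 62.334810
base pitch p_b = π·m·cos α = 11.639176
CR = (54.653395 + 62.334810 − 238.153500·sin 24.48600°)/11.639176 = 1.570602
contact ratio ≈ 1.5706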